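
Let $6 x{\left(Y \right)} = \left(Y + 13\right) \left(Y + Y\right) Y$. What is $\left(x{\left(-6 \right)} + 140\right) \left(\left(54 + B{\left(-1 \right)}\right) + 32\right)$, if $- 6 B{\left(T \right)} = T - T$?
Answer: $19264$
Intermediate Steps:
$B{\left(T \right)} = 0$ ($B{\left(T \right)} = - \frac{T - T}{6} = \left(- \frac{1}{6}\right) 0 = 0$)
$x{\left(Y \right)} = \frac{Y^{2} \left(13 + Y\right)}{3}$ ($x{\left(Y \right)} = \frac{\left(Y + 13\right) \left(Y + Y\right) Y}{6} = \frac{\left(13 + Y\right) 2 Y Y}{6} = \frac{2 Y \left(13 + Y\right) Y}{6} = \frac{2 Y^{2} \left(13 + Y\right)}{6} = \frac{Y^{2} \left(13 + Y\right)}{3}$)
$\left(x{\left(-6 \right)} + 140\right) \left(\left(54 + B{\left(-1 \right)}\right) + 32\right) = \left(\frac{\left(-6\right)^{2} \left(13 - 6\right)}{3} + 140\right) \left(\left(54 + 0\right) + 32\right) = \left(\frac{1}{3} \cdot 36 \cdot 7 + 140\right) \left(54 + 32\right) = \left(84 + 140\right) 86 = 224 \cdot 86 = 19264$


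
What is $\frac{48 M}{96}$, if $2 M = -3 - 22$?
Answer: $- \frac{25}{4} \approx -6.25$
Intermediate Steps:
$M = - \frac{25}{2}$ ($M = \frac{-3 - 22}{2} = \frac{1}{2} \left(-25\right) = - \frac{25}{2} \approx -12.5$)
$\frac{48 M}{96} = \frac{48 \left(- \frac{25}{2}\right)}{96} = \left(-600\right) \frac{1}{96} = - \frac{25}{4}$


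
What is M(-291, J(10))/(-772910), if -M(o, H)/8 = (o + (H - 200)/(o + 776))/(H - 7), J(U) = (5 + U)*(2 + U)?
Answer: -112924/6485101355 ≈ -1.7413e-5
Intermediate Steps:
J(U) = (2 + U)*(5 + U)
M(o, H) = -8*(o + (-200 + H)/(776 + o))/(-7 + H) (M(o, H) = -8*(o + (H - 200)/(o + 776))/(H - 7) = -8*(o + (-200 + H)/(776 + o))/(-7 + H))
M(-291, J(10))/(-772910) = (8*(200 - (10 + 10² + 7*10) - 1*(-291)² - 776*(-291))/(-5432 - 7*(-291) + 776*(10 + 10² + 7*10) + (10 + 10² + 7*10)*(-291)))/(-772910) = (8*(200 - (10 + 100 + 70) - 1*84681 + 225816)/(-5432 + 2037 + 776*(10 + 100 + 70) + (10 + 100 + 70)*(-291)))*(-1/772910) = (8*(200 - 1*180 - 84681 + 225816)/(-5432 + 2037 + 776*180 + 180*(-291)))*(-1/772910) = (8*(200 - 180 - 84681 + 225816)/(-5432 + 2037 + 139680 - 52380))*(-1/772910) = (8*141155/83905)*(-1/772910) = (8*(1/83905)*141155)*(-1/772910) = (225848/16781)*(-1/772910) = -112924/6485101355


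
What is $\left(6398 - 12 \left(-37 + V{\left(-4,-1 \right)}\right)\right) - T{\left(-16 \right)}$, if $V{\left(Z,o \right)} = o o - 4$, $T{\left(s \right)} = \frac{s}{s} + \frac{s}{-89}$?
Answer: $\frac{612037}{89} \approx 6876.8$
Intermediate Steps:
$T{\left(s \right)} = 1 - \frac{s}{89}$ ($T{\left(s \right)} = 1 + s \left(- \frac{1}{89}\right) = 1 - \frac{s}{89}$)
$V{\left(Z,o \right)} = -4 + o^{2}$ ($V{\left(Z,o \right)} = o^{2} - 4 = -4 + o^{2}$)
$\left(6398 - 12 \left(-37 + V{\left(-4,-1 \right)}\right)\right) - T{\left(-16 \right)} = \left(6398 - 12 \left(-37 - \left(4 - \left(-1\right)^{2}\right)\right)\right) - \left(1 - - \frac{16}{89}\right) = \left(6398 - 12 \left(-37 + \left(-4 + 1\right)\right)\right) - \left(1 + \frac{16}{89}\right) = \left(6398 - 12 \left(-37 - 3\right)\right) - \frac{105}{89} = \left(6398 - 12 \left(-40\right)\right) - \frac{105}{89} = \left(6398 - -480\right) - \frac{105}{89} = \left(6398 + 480\right) - \frac{105}{89} = 6878 - \frac{105}{89} = \frac{612037}{89}$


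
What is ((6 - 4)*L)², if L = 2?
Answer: 16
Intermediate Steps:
((6 - 4)*L)² = ((6 - 4)*2)² = (2*2)² = 4² = 16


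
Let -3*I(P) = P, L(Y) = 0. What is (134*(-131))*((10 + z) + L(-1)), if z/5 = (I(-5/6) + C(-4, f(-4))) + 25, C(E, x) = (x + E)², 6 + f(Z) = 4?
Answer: -49985015/9 ≈ -5.5539e+6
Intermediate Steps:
f(Z) = -2 (f(Z) = -6 + 4 = -2)
I(P) = -P/3
C(E, x) = (E + x)²
z = 5515/18 (z = 5*((-(-5)/(3*6) + (-4 - 2)²) + 25) = 5*((-(-5)/(3*6) + (-6)²) + 25) = 5*((-⅓*(-⅚) + 36) + 25) = 5*((5/18 + 36) + 25) = 5*(653/18 + 25) = 5*(1103/18) = 5515/18 ≈ 306.39)
(134*(-131))*((10 + z) + L(-1)) = (134*(-131))*((10 + 5515/18) + 0) = -17554*(5695/18 + 0) = -17554*5695/18 = -49985015/9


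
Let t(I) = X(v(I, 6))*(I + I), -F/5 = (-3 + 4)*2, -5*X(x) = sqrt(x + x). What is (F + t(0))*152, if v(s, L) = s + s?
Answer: -1520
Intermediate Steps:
v(s, L) = 2*s
X(x) = -sqrt(2)*sqrt(x)/5 (X(x) = -sqrt(x + x)/5 = -sqrt(2)*sqrt(x)/5)
F = -10 (F = -5*(-3 + 4)*2 = -5*2 = -10)
t(I) = -4*I**(3/2)/5 (t(I) = (-sqrt(2)*sqrt(2*I)/5)*(I + I) = (-sqrt(2)*sqrt(2)*sqrt(I)/5)*(2*I) = (-2*sqrt(I)/5)*(2*I) = -4*I**(3/2)/5)
(F + t(0))*152 = (-10 - 4*0**(3/2)/5)*152 = (-10 - 4/5*0)*152 = (-10 + 0)*152 = -10*152 = -1520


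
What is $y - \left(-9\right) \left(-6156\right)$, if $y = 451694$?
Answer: $396290$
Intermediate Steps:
$y - \left(-9\right) \left(-6156\right) = 451694 - \left(-9\right) \left(-6156\right) = 451694 - 55404 = 396290$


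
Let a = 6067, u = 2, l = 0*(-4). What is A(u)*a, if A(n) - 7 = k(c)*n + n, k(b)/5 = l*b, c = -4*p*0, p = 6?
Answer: 54603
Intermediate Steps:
l = 0
c = 0 (c = -4*6*0 = -24*0 = 0)
k(b) = 0 (k(b) = 5*(0*b) = 5*0 = 0)
A(n) = 7 + n (A(n) = 7 + (0*n + n) = 7 + (0 + n) = 7 + n)
A(u)*a = (7 + 2)*6067 = 9*6067 = 54603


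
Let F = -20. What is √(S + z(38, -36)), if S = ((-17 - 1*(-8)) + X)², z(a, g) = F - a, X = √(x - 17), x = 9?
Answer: √(15 - 36*I*√2) ≈ 5.8342 - 4.3632*I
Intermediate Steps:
X = 2*I*√2 (X = √(9 - 17) = √(-8) = 2*I*√2 ≈ 2.8284*I)
z(a, g) = -20 - a
S = (-9 + 2*I*√2)² (S = ((-17 - 1*(-8)) + 2*I*√2)² = ((-17 + 8) + 2*I*√2)² = (-9 + 2*I*√2)² ≈ 73.0 - 50.912*I)
√(S + z(38, -36)) = √((73 - 36*I*√2) + (-20 - 1*38)) = √((73 - 36*I*√2) + (-20 - 38)) = √((73 - 36*I*√2) - 58) = √(15 - 36*I*√2)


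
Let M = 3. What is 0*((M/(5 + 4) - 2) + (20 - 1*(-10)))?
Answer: 0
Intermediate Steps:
0*((M/(5 + 4) - 2) + (20 - 1*(-10))) = 0*((3/(5 + 4) - 2) + (20 - 1*(-10))) = 0*((3/9 - 2) + (20 + 10)) = 0*(((⅑)*3 - 2) + 30) = 0*((⅓ - 2) + 30) = 0*(-5/3 + 30) = 0*(85/3) = 0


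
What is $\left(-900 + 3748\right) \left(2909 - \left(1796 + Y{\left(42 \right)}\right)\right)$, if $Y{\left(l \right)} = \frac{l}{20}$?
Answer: $\frac{15819216}{5} \approx 3.1638 \cdot 10^{6}$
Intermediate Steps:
$Y{\left(l \right)} = \frac{l}{20}$ ($Y{\left(l \right)} = l \frac{1}{20} = \frac{l}{20}$)
$\left(-900 + 3748\right) \left(2909 - \left(1796 + Y{\left(42 \right)}\right)\right) = \left(-900 + 3748\right) \left(2909 - \left(1796 + \frac{1}{20} \cdot 42\right)\right) = 2848 \left(2909 - \frac{17981}{10}\right) = 2848 \cdot \frac{11109}{10} = \frac{15819216}{5}$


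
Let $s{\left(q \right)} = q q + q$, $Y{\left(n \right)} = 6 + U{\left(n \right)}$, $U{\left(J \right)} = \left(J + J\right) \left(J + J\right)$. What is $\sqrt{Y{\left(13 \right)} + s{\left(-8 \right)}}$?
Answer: $3 \sqrt{82} \approx 27.166$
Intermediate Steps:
$U{\left(J \right)} = 4 J^{2}$ ($U{\left(J \right)} = 2 J 2 J = 4 J^{2}$)
$Y{\left(n \right)} = 6 + 4 n^{2}$
$s{\left(q \right)} = q + q^{2}$ ($s{\left(q \right)} = q^{2} + q = q + q^{2}$)
$\sqrt{Y{\left(13 \right)} + s{\left(-8 \right)}} = \sqrt{\left(6 + 4 \cdot 13^{2}\right) - 8 \left(1 - 8\right)} = \sqrt{\left(6 + 4 \cdot 169\right) - -56} = \sqrt{\left(6 + 676\right) + 56} = \sqrt{682 + 56} = \sqrt{738} = 3 \sqrt{82}$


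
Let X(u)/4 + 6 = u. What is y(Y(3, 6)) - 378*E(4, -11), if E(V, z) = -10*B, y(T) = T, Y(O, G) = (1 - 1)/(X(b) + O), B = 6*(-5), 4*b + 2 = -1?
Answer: -113400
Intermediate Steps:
b = -¾ (b = -½ + (¼)*(-1) = -½ - ¼ = -¾ ≈ -0.75000)
X(u) = -24 + 4*u
B = -30
Y(O, G) = 0 (Y(O, G) = (1 - 1)/((-24 + 4*(-¾)) + O) = 0/((-24 - 3) + O) = 0/(-27 + O) = 0)
E(V, z) = 300 (E(V, z) = -10*(-30) = 300)
y(Y(3, 6)) - 378*E(4, -11) = 0 - 378*300 = 0 - 113400 = -113400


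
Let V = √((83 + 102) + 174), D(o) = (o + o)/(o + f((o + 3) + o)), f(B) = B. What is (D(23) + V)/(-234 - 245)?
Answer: -23/17244 - √359/479 ≈ -0.040890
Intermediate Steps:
D(o) = 2*o/(3 + 3*o) (D(o) = (o + o)/(o + ((o + 3) + o)) = (2*o)/(o + ((3 + o) + o)) = (2*o)/(o + (3 + 2*o)) = (2*o)/(3 + 3*o) = 2*o/(3 + 3*o))
V = √359 (V = √(185 + 174) = √359 ≈ 18.947)
(D(23) + V)/(-234 - 245) = ((⅔)*23/(1 + 23) + √359)/(-234 - 245) = ((⅔)*23/24 + √359)/(-479) = ((⅔)*23*(1/24) + √359)*(-1/479) = (23/36 + √359)*(-1/479) = -23/17244 - √359/479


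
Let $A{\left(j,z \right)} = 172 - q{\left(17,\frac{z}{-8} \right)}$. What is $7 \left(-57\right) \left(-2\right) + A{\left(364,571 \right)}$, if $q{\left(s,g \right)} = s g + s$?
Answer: $\frac{17331}{8} \approx 2166.4$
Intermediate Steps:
$q{\left(s,g \right)} = s + g s$ ($q{\left(s,g \right)} = g s + s = s + g s$)
$A{\left(j,z \right)} = 155 + \frac{17 z}{8}$ ($A{\left(j,z \right)} = 172 - 17 \left(1 + \frac{z}{-8}\right) = 172 - 17 \left(1 + z \left(- \frac{1}{8}\right)\right) = 172 - 17 \left(1 - \frac{z}{8}\right) = 172 - \left(17 - \frac{17 z}{8}\right) = 172 + \left(-17 + \frac{17 z}{8}\right) = 155 + \frac{17 z}{8}$)
$7 \left(-57\right) \left(-2\right) + A{\left(364,571 \right)} = 7 \left(-57\right) \left(-2\right) + \left(155 + \frac{17}{8} \cdot 571\right) = \left(-399\right) \left(-2\right) + \left(155 + \frac{9707}{8}\right) = 798 + \frac{10947}{8} = \frac{17331}{8}$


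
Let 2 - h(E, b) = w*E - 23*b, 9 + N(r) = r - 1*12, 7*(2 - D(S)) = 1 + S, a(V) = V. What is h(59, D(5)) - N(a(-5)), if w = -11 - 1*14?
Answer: 10705/7 ≈ 1529.3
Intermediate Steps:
D(S) = 13/7 - S/7 (D(S) = 2 - (1 + S)/7 = 2 + (-1/7 - S/7) = 13/7 - S/7)
N(r) = -21 + r (N(r) = -9 + (r - 1*12) = -9 + (r - 12) = -9 + (-12 + r) = -21 + r)
w = -25 (w = -11 - 14 = -25)
h(E, b) = 2 + 23*b + 25*E (h(E, b) = 2 - (-25*E - 23*b) = 2 + (23*b + 25*E) = 2 + 23*b + 25*E)
h(59, D(5)) - N(a(-5)) = (2 + 23*(13/7 - 1/7*5) + 25*59) - (-21 - 5) = (2 + 23*(13/7 - 5/7) + 1475) - 1*(-26) = (2 + 23*(8/7) + 1475) + 26 = (2 + 184/7 + 1475) + 26 = 10523/7 + 26 = 10705/7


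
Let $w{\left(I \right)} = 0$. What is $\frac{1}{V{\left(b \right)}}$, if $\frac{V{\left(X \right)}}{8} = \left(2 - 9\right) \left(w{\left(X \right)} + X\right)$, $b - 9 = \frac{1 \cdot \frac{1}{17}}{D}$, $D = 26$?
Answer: $- \frac{221}{111412} \approx -0.0019836$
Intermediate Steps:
$b = \frac{3979}{442}$ ($b = 9 + \frac{1 \cdot \frac{1}{17}}{26} = 9 + 1 \cdot \frac{1}{17} \cdot \frac{1}{26} = 9 + \frac{1}{17} \cdot \frac{1}{26} = 9 + \frac{1}{442} = \frac{3979}{442} \approx 9.0023$)
$V{\left(X \right)} = - 56 X$ ($V{\left(X \right)} = 8 \left(2 - 9\right) \left(0 + X\right) = 8 \left(- 7 X\right) = - 56 X$)
$\frac{1}{V{\left(b \right)}} = \frac{1}{\left(-56\right) \frac{3979}{442}} = \frac{1}{- \frac{111412}{221}} = - \frac{221}{111412}$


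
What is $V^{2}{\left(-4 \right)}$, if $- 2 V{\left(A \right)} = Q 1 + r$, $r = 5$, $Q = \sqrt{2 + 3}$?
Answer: $\frac{\left(5 + \sqrt{5}\right)^{2}}{4} \approx 13.09$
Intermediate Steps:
$Q = \sqrt{5} \approx 2.2361$
$V{\left(A \right)} = - \frac{5}{2} - \frac{\sqrt{5}}{2}$ ($V{\left(A \right)} = - \frac{\sqrt{5} \cdot 1 + 5}{2} = - \frac{\sqrt{5} + 5}{2} = - \frac{5 + \sqrt{5}}{2} = - \frac{5}{2} - \frac{\sqrt{5}}{2}$)
$V^{2}{\left(-4 \right)} = \left(- \frac{5}{2} - \frac{\sqrt{5}}{2}\right)^{2}$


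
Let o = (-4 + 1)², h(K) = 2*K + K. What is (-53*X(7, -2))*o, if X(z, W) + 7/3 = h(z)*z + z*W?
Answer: -62328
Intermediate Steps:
h(K) = 3*K
o = 9 (o = (-3)² = 9)
X(z, W) = -7/3 + 3*z² + W*z (X(z, W) = -7/3 + ((3*z)*z + z*W) = -7/3 + (3*z² + W*z) = -7/3 + 3*z² + W*z)
(-53*X(7, -2))*o = -53*(-7/3 + 3*7² - 2*7)*9 = -53*(-7/3 + 3*49 - 14)*9 = -53*(-7/3 + 147 - 14)*9 = -53*392/3*9 = -20776/3*9 = -62328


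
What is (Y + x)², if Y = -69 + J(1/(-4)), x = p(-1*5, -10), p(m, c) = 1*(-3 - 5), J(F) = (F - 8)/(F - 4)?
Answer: 1628176/289 ≈ 5633.8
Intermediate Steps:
J(F) = (-8 + F)/(-4 + F)
p(m, c) = -8 (p(m, c) = 1*(-8) = -8)
x = -8
Y = -1140/17 (Y = -69 + (-8 + 1/(-4))/(-4 + 1/(-4)) = -69 + (-8 - ¼)/(-4 - ¼) = -69 - 33/4/(-17/4) = -69 - 4/17*(-33/4) = -69 + 33/17 = -1140/17 ≈ -67.059)
(Y + x)² = (-1140/17 - 8)² = (-1276/17)² = 1628176/289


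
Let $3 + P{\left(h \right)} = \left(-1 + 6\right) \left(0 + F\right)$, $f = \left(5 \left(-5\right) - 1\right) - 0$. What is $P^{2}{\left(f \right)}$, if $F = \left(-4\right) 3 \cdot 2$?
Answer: $15129$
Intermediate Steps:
$f = -26$ ($f = \left(-25 - 1\right) + 0 = -26 + 0 = -26$)
$F = -24$ ($F = \left(-12\right) 2 = -24$)
$P{\left(h \right)} = -123$ ($P{\left(h \right)} = -3 + \left(-1 + 6\right) \left(0 - 24\right) = -3 + 5 \left(-24\right) = -3 - 120 = -123$)
$P^{2}{\left(f \right)} = \left(-123\right)^{2} = 15129$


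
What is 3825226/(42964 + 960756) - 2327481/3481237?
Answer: 288957343559/91952294780 ≈ 3.1425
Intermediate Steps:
3825226/(42964 + 960756) - 2327481/3481237 = 3825226/1003720 - 2327481*1/3481237 = 3825226*(1/1003720) - 122499/183223 = 1912613/501860 - 122499/183223 = 288957343559/91952294780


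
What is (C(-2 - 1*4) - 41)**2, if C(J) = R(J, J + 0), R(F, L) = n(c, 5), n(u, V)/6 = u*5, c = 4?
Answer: 6241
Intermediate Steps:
n(u, V) = 30*u (n(u, V) = 6*(u*5) = 6*(5*u) = 30*u)
R(F, L) = 120 (R(F, L) = 30*4 = 120)
C(J) = 120
(C(-2 - 1*4) - 41)**2 = (120 - 41)**2 = 79**2 = 6241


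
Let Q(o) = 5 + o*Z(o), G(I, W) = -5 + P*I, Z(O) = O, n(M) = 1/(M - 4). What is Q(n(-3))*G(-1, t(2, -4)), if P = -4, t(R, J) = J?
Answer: -246/49 ≈ -5.0204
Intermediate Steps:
n(M) = 1/(-4 + M)
G(I, W) = -5 - 4*I
Q(o) = 5 + o² (Q(o) = 5 + o*o = 5 + o²)
Q(n(-3))*G(-1, t(2, -4)) = (5 + (1/(-4 - 3))²)*(-5 - 4*(-1)) = (5 + (1/(-7))²)*(-5 + 4) = (5 + (-⅐)²)*(-1) = (5 + 1/49)*(-1) = (246/49)*(-1) = -246/49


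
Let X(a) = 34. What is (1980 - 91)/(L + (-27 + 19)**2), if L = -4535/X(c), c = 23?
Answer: -64226/2359 ≈ -27.226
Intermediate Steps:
L = -4535/34 ≈ -133.38
(1980 - 91)/(L + (-27 + 19)**2) = (1980 - 91)/(-4535/34 + (-27 + 19)**2) = 1889/(-4535/34 + (-8)**2) = 1889/(-4535/34 + 64) = 1889/(-2359/34) = 1889*(-34/2359) = -64226/2359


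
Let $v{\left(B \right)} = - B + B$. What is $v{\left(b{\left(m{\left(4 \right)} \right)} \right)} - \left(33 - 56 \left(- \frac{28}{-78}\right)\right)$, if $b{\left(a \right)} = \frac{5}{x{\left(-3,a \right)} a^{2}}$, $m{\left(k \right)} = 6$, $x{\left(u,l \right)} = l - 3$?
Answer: $- \frac{503}{39} \approx -12.897$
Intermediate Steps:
$x{\left(u,l \right)} = -3 + l$
$b{\left(a \right)} = \frac{5}{a^{2} \left(-3 + a\right)}$ ($b{\left(a \right)} = \frac{5}{\left(-3 + a\right) a^{2}} = \frac{5}{a^{2} \left(-3 + a\right)}$)
$v{\left(B \right)} = 0$
$v{\left(b{\left(m{\left(4 \right)} \right)} \right)} - \left(33 - 56 \left(- \frac{28}{-78}\right)\right) = 0 - \left(33 - 56 \left(- \frac{28}{-78}\right)\right) = 0 - \left(33 - 56 \left(\left(-28\right) \left(- \frac{1}{78}\right)\right)\right) = 0 - \left(33 - \frac{784}{39}\right) = 0 - \frac{503}{39} = - \frac{503}{39}$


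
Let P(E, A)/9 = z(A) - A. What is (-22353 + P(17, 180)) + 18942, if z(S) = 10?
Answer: -4941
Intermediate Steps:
P(E, A) = 90 - 9*A (P(E, A) = 9*(10 - A) = 90 - 9*A)
(-22353 + P(17, 180)) + 18942 = (-22353 + (90 - 9*180)) + 18942 = (-22353 + (90 - 1620)) + 18942 = (-22353 - 1530) + 18942 = -23883 + 18942 = -4941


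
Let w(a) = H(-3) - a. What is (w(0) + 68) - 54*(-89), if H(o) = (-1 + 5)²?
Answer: 4890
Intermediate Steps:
H(o) = 16 (H(o) = 4² = 16)
w(a) = 16 - a
(w(0) + 68) - 54*(-89) = ((16 - 1*0) + 68) - 54*(-89) = ((16 + 0) + 68) + 4806 = (16 + 68) + 4806 = 84 + 4806 = 4890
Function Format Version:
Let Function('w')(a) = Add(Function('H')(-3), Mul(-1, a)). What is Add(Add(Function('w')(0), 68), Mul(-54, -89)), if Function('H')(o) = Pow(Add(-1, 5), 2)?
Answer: 4890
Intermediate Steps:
Function('H')(o) = 16 (Function('H')(o) = Pow(4, 2) = 16)
Function('w')(a) = Add(16, Mul(-1, a))
Add(Add(Function('w')(0), 68), Mul(-54, -89)) = Add(Add(Add(16, Mul(-1, 0)), 68), Mul(-54, -89)) = Add(Add(Add(16, 0), 68), 4806) = Add(Add(16, 68), 4806) = Add(84, 4806) = 4890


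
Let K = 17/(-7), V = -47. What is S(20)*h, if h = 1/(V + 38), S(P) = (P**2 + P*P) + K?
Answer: -1861/21 ≈ -88.619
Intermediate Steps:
K = -17/7 (K = 17*(-1/7) = -17/7 ≈ -2.4286)
S(P) = -17/7 + 2*P**2 (S(P) = (P**2 + P*P) - 17/7 = (P**2 + P**2) - 17/7 = 2*P**2 - 17/7 = -17/7 + 2*P**2)
h = -1/9 (h = 1/(-47 + 38) = 1/(-9) = -1/9 ≈ -0.11111)
S(20)*h = (-17/7 + 2*20**2)*(-1/9) = (-17/7 + 2*400)*(-1/9) = (-17/7 + 800)*(-1/9) = (5583/7)*(-1/9) = -1861/21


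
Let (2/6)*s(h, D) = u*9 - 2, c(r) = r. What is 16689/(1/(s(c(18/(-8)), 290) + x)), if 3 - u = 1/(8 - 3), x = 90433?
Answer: 7551989457/5 ≈ 1.5104e+9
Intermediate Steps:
u = 14/5 (u = 3 - 1/(8 - 3) = 3 - 1/5 = 3 - 1*⅕ = 3 - ⅕ = 14/5 ≈ 2.8000)
s(h, D) = 348/5 (s(h, D) = 3*((14/5)*9 - 2) = 3*(126/5 - 2) = 3*(116/5) = 348/5)
16689/(1/(s(c(18/(-8)), 290) + x)) = 16689/(1/(348/5 + 90433)) = 16689/(1/(452513/5)) = 16689/(5/452513) = 16689*(452513/5) = 7551989457/5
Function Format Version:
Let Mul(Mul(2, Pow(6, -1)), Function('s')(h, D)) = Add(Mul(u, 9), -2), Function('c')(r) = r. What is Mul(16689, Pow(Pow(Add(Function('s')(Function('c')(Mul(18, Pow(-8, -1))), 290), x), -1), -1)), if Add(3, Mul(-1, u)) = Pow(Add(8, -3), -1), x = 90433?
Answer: Rational(7551989457, 5) ≈ 1.5104e+9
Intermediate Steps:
u = Rational(14, 5) (u = Add(3, Mul(-1, Pow(Add(8, -3), -1))) = Add(3, Mul(-1, Pow(5, -1))) = Add(3, Mul(-1, Rational(1, 5))) = Add(3, Rational(-1, 5)) = Rational(14, 5) ≈ 2.8000)
Function('s')(h, D) = Rational(348, 5) (Function('s')(h, D) = Mul(3, Add(Mul(Rational(14, 5), 9), -2)) = Mul(3, Add(Rational(126, 5), -2)) = Mul(3, Rational(116, 5)) = Rational(348, 5))
Mul(16689, Pow(Pow(Add(Function('s')(Function('c')(Mul(18, Pow(-8, -1))), 290), x), -1), -1)) = Mul(16689, Pow(Pow(Add(Rational(348, 5), 90433), -1), -1)) = Mul(16689, Pow(Pow(Rational(452513, 5), -1), -1)) = Mul(16689, Pow(Rational(5, 452513), -1)) = Mul(16689, Rational(452513, 5)) = Rational(7551989457, 5)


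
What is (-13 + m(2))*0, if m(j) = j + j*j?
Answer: 0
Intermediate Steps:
m(j) = j + j²
(-13 + m(2))*0 = (-13 + 2*(1 + 2))*0 = (-13 + 2*3)*0 = (-13 + 6)*0 = -7*0 = 0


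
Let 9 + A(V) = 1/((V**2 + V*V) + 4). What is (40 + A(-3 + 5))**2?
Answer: 139129/144 ≈ 966.17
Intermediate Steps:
A(V) = -9 + 1/(4 + 2*V**2) (A(V) = -9 + 1/((V**2 + V*V) + 4) = -9 + 1/((V**2 + V**2) + 4) = -9 + 1/(2*V**2 + 4) = -9 + 1/(4 + 2*V**2))
(40 + A(-3 + 5))**2 = (40 + (-35 - 18*(-3 + 5)**2)/(2*(2 + (-3 + 5)**2)))**2 = (40 + (-35 - 18*2**2)/(2*(2 + 2**2)))**2 = (40 + (-35 - 18*4)/(2*(2 + 4)))**2 = (40 + (1/2)*(-35 - 72)/6)**2 = (40 + (1/2)*(1/6)*(-107))**2 = (40 - 107/12)**2 = (373/12)**2 = 139129/144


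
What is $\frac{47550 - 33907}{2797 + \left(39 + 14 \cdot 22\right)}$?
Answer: $\frac{13643}{3144} \approx 4.3394$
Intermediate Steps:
$\frac{47550 - 33907}{2797 + \left(39 + 14 \cdot 22\right)} = \frac{13643}{2797 + \left(39 + 308\right)} = \frac{13643}{2797 + 347} = \frac{13643}{3144}$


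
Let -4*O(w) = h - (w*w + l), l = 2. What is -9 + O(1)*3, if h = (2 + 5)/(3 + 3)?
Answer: -61/8 ≈ -7.6250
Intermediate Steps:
h = 7/6 ≈ 1.1667
O(w) = 5/24 + w²/4 (O(w) = -(7/6 - (w*w + 2))/4 = -(7/6 - (w² + 2))/4 = -(7/6 - (2 + w²))/4 = -(7/6 + (-2 - w²))/4 = -(-⅚ - w²)/4 = 5/24 + w²/4)
-9 + O(1)*3 = -9 + (5/24 + (¼)*1²)*3 = -9 + (5/24 + (¼)*1)*3 = -9 + (5/24 + ¼)*3 = -9 + (11/24)*3 = -9 + 11/8 = -61/8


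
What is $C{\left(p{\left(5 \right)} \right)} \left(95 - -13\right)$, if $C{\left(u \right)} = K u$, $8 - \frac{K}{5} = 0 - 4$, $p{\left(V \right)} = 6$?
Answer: $38880$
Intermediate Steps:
$K = 60$ ($K = 40 - 5 \left(0 - 4\right) = 40 - -20 = 40 + 20 = 60$)
$C{\left(u \right)} = 60 u$
$C{\left(p{\left(5 \right)} \right)} \left(95 - -13\right) = 60 \cdot 6 \left(95 - -13\right) = 360 \left(95 + 13\right) = 360 \cdot 108 = 38880$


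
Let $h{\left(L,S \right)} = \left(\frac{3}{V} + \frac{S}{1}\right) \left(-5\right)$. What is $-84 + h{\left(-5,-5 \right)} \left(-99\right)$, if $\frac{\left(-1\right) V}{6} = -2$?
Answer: $- \frac{9741}{4} \approx -2435.3$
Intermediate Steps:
$V = 12$ ($V = \left(-6\right) \left(-2\right) = 12$)
$h{\left(L,S \right)} = - \frac{5}{4} - 5 S$ ($h{\left(L,S \right)} = \left(\frac{3}{12} + \frac{S}{1}\right) \left(-5\right) = \left(3 \cdot \frac{1}{12} + S 1\right) \left(-5\right) = \left(\frac{1}{4} + S\right) \left(-5\right) = - \frac{5}{4} - 5 S$)
$-84 + h{\left(-5,-5 \right)} \left(-99\right) = -84 + \left(- \frac{5}{4} - -25\right) \left(-99\right) = -84 + \left(- \frac{5}{4} + 25\right) \left(-99\right) = -84 + \frac{95}{4} \left(-99\right) = -84 - \frac{9405}{4} = - \frac{9741}{4}$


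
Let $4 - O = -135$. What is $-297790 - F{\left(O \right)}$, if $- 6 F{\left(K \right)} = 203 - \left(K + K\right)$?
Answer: $- \frac{595605}{2} \approx -2.978 \cdot 10^{5}$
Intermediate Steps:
$O = 139$ ($O = 4 - -135 = 4 + 135 = 139$)
$F{\left(K \right)} = - \frac{203}{6} + \frac{K}{3}$ ($F{\left(K \right)} = - \frac{203 - \left(K + K\right)}{6} = - \frac{203 - 2 K}{6} = - \frac{203}{6} + \frac{K}{3}$)
$-297790 - F{\left(O \right)} = -297790 - \left(- \frac{203}{6} + \frac{1}{3} \cdot 139\right) = -297790 - \left(- \frac{203}{6} + \frac{139}{3}\right) = -297790 - \frac{25}{2} = - \frac{595605}{2}$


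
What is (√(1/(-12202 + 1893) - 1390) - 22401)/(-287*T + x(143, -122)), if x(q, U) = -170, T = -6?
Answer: -22401/1552 + 7*I*√17838779/1230736 ≈ -14.434 + 0.024022*I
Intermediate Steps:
(√(1/(-12202 + 1893) - 1390) - 22401)/(-287*T + x(143, -122)) = (√(1/(-12202 + 1893) - 1390) - 22401)/(-287*(-6) - 170) = (√(1/(-10309) - 1390) - 22401)/(1722 - 170) = (√(-1/10309 - 1390) - 22401)/1552 = (√(-14329511/10309) - 22401)*(1/1552) = (7*I*√17838779/793 - 22401)*(1/1552) = (-22401 + 7*I*√17838779/793)*(1/1552) = -22401/1552 + 7*I*√17838779/1230736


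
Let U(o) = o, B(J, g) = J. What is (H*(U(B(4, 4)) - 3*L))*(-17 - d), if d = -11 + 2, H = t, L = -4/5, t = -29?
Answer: 7424/5 ≈ 1484.8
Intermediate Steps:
L = -4/5 (L = -4*1/5 = -4/5 ≈ -0.80000)
H = -29
d = -9
(H*(U(B(4, 4)) - 3*L))*(-17 - d) = (-29*(4 - 3*(-4/5)))*(-17 - 1*(-9)) = (-29*(4 + 12/5))*(-17 + 9) = -29*32/5*(-8) = -928/5*(-8) = 7424/5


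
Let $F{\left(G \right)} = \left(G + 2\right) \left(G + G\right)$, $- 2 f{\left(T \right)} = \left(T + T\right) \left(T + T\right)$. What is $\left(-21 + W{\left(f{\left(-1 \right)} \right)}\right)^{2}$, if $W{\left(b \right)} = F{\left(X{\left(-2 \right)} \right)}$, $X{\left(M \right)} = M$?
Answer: $441$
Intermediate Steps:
$f{\left(T \right)} = - 2 T^{2}$ ($f{\left(T \right)} = - \frac{\left(T + T\right) \left(T + T\right)}{2} = - \frac{2 T 2 T}{2} = - \frac{4 T^{2}}{2} = - 2 T^{2}$)
$F{\left(G \right)} = 2 G \left(2 + G\right)$ ($F{\left(G \right)} = \left(2 + G\right) 2 G = 2 G \left(2 + G\right)$)
$W{\left(b \right)} = 0$ ($W{\left(b \right)} = 2 \left(-2\right) \left(2 - 2\right) = 2 \left(-2\right) 0 = 0$)
$\left(-21 + W{\left(f{\left(-1 \right)} \right)}\right)^{2} = \left(-21 + 0\right)^{2} = \left(-21\right)^{2} = 441$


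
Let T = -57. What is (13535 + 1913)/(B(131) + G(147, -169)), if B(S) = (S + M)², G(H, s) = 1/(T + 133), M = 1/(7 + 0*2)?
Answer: 57528352/64047073 ≈ 0.89822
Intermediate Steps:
M = ⅐ (M = 1/(7 + 0) = 1/7 = ⅐ ≈ 0.14286)
G(H, s) = 1/76 (G(H, s) = 1/(-57 + 133) = 1/76)
B(S) = (⅐ + S)² (B(S) = (S + ⅐)² = (⅐ + S)²)
(13535 + 1913)/(B(131) + G(147, -169)) = (13535 + 1913)/((1 + 7*131)²/49 + 1/76) = 15448/((1 + 917)²/49 + 1/76) = 15448/((1/49)*918² + 1/76) = 15448/((1/49)*842724 + 1/76) = 15448/(842724/49 + 1/76) = 15448/(64047073/3724) = 15448*(3724/64047073) = 57528352/64047073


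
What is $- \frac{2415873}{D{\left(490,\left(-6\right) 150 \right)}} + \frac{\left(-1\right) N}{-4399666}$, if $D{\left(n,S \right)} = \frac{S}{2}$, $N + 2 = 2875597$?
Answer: $\frac{885860693014}{164987475} \approx 5369.3$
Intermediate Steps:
$N = 2875595$ ($N = -2 + 2875597 = 2875595$)
$D{\left(n,S \right)} = \frac{S}{2}$ ($D{\left(n,S \right)} = S \frac{1}{2} = \frac{S}{2}$)
$- \frac{2415873}{D{\left(490,\left(-6\right) 150 \right)}} + \frac{\left(-1\right) N}{-4399666} = - \frac{2415873}{\frac{1}{2} \left(\left(-6\right) 150\right)} + \frac{\left(-1\right) 2875595}{-4399666} = - \frac{2415873}{\frac{1}{2} \left(-900\right)} - - \frac{2875595}{4399666} = - \frac{2415873}{-450} + \frac{2875595}{4399666} = \left(-2415873\right) \left(- \frac{1}{450}\right) + \frac{2875595}{4399666} = \frac{805291}{150} + \frac{2875595}{4399666} = \frac{885860693014}{164987475}$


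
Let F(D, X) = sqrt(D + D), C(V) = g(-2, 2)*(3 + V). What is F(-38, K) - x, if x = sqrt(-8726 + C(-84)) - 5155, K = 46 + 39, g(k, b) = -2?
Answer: 5155 - 2*I*sqrt(2141) + 2*I*sqrt(19) ≈ 5155.0 - 83.824*I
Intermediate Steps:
C(V) = -6 - 2*V (C(V) = -2*(3 + V) = -6 - 2*V)
K = 85
F(D, X) = sqrt(2)*sqrt(D) (F(D, X) = sqrt(2*D) = sqrt(2)*sqrt(D))
x = -5155 + 2*I*sqrt(2141) (x = sqrt(-8726 + (-6 - 2*(-84))) - 5155 = sqrt(-8726 + (-6 + 168)) - 5155 = sqrt(-8726 + 162) - 5155 = sqrt(-8564) - 5155 = 2*I*sqrt(2141) - 5155 = -5155 + 2*I*sqrt(2141) ≈ -5155.0 + 92.542*I)
F(-38, K) - x = sqrt(2)*sqrt(-38) - (-5155 + 2*I*sqrt(2141)) = sqrt(2)*(I*sqrt(38)) + (5155 - 2*I*sqrt(2141)) = 2*I*sqrt(19) + (5155 - 2*I*sqrt(2141)) = 5155 - 2*I*sqrt(2141) + 2*I*sqrt(19)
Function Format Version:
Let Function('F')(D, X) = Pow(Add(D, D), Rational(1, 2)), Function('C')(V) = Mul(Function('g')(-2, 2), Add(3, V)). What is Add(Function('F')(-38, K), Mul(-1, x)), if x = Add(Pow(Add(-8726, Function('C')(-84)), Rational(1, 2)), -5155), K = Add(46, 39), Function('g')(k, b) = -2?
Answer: Add(5155, Mul(-2, I, Pow(2141, Rational(1, 2))), Mul(2, I, Pow(19, Rational(1, 2)))) ≈ Add(5155.0, Mul(-83.824, I))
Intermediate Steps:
Function('C')(V) = Add(-6, Mul(-2, V)) (Function('C')(V) = Mul(-2, Add(3, V)) = Add(-6, Mul(-2, V)))
K = 85
Function('F')(D, X) = Mul(Pow(2, Rational(1, 2)), Pow(D, Rational(1, 2))) (Function('F')(D, X) = Pow(Mul(2, D), Rational(1, 2)) = Mul(Pow(2, Rational(1, 2)), Pow(D, Rational(1, 2))))
x = Add(-5155, Mul(2, I, Pow(2141, Rational(1, 2)))) (x = Add(Pow(Add(-8726, Add(-6, Mul(-2, -84))), Rational(1, 2)), -5155) = Add(Pow(Add(-8726, Add(-6, 168)), Rational(1, 2)), -5155) = Add(Pow(Add(-8726, 162), Rational(1, 2)), -5155) = Add(Pow(-8564, Rational(1, 2)), -5155) = Add(Mul(2, I, Pow(2141, Rational(1, 2))), -5155) = Add(-5155, Mul(2, I, Pow(2141, Rational(1, 2)))) ≈ Add(-5155.0, Mul(92.542, I)))
Add(Function('F')(-38, K), Mul(-1, x)) = Add(Mul(Pow(2, Rational(1, 2)), Pow(-38, Rational(1, 2))), Mul(-1, Add(-5155, Mul(2, I, Pow(2141, Rational(1, 2)))))) = Add(Mul(Pow(2, Rational(1, 2)), Mul(I, Pow(38, Rational(1, 2)))), Add(5155, Mul(-2, I, Pow(2141, Rational(1, 2))))) = Add(Mul(2, I, Pow(19, Rational(1, 2))), Add(5155, Mul(-2, I, Pow(2141, Rational(1, 2))))) = Add(5155, Mul(-2, I, Pow(2141, Rational(1, 2))), Mul(2, I, Pow(19, Rational(1, 2))))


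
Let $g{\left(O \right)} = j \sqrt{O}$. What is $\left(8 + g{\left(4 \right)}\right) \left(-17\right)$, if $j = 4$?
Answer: $-272$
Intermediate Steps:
$g{\left(O \right)} = 4 \sqrt{O}$
$\left(8 + g{\left(4 \right)}\right) \left(-17\right) = \left(8 + 4 \sqrt{4}\right) \left(-17\right) = \left(8 + 4 \cdot 2\right) \left(-17\right) = \left(8 + 8\right) \left(-17\right) = 16 \left(-17\right) = -272$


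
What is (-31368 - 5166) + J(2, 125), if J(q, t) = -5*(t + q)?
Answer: -37169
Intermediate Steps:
J(q, t) = -5*q - 5*t (J(q, t) = -5*(q + t) = -5*q - 5*t)
(-31368 - 5166) + J(2, 125) = (-31368 - 5166) + (-5*2 - 5*125) = -36534 + (-10 - 625) = -36534 - 635 = -37169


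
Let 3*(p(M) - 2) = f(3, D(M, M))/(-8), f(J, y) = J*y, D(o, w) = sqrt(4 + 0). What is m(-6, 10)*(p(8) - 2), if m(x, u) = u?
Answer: -5/2 ≈ -2.5000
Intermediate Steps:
D(o, w) = 2 (D(o, w) = sqrt(4) = 2)
p(M) = 7/4 (p(M) = 2 + ((3*2)/(-8))/3 = 2 + (6*(-1/8))/3 = 2 + (1/3)*(-3/4) = 2 - 1/4 = 7/4)
m(-6, 10)*(p(8) - 2) = 10*(7/4 - 2) = 10*(-1/4) = -5/2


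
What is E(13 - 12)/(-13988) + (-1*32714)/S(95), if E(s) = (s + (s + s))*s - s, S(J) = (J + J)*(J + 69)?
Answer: -57208219/54483260 ≈ -1.0500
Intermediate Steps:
S(J) = 2*J*(69 + J) (S(J) = (2*J)*(69 + J) = 2*J*(69 + J))
E(s) = -s + 3*s² (E(s) = (s + 2*s)*s - s = (3*s)*s - s = 3*s² - s = -s + 3*s²)
E(13 - 12)/(-13988) + (-1*32714)/S(95) = ((13 - 12)*(-1 + 3*(13 - 12)))/(-13988) + (-1*32714)/((2*95*(69 + 95))) = (1*(-1 + 3*1))*(-1/13988) - 32714/(2*95*164) = (1*(-1 + 3))*(-1/13988) - 32714/31160 = (1*2)*(-1/13988) - 32714*1/31160 = 2*(-1/13988) - 16357/15580 = -1/6994 - 16357/15580 = -57208219/54483260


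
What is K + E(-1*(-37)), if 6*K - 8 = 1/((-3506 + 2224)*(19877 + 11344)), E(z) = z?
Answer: 9205824059/240151932 ≈ 38.333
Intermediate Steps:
K = 320202575/240151932 (K = 4/3 + 1/(6*(((-3506 + 2224)*(19877 + 11344)))) = 4/3 + 1/(6*((-1282*31221))) = 4/3 + (⅙)/(-40025322) = 4/3 + (⅙)*(-1/40025322) = 4/3 - 1/240151932 = 320202575/240151932 ≈ 1.3333)
K + E(-1*(-37)) = 320202575/240151932 - 1*(-37) = 320202575/240151932 + 37 = 9205824059/240151932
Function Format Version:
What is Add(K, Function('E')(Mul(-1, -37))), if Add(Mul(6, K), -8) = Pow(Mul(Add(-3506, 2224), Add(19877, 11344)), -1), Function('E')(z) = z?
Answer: Rational(9205824059, 240151932) ≈ 38.333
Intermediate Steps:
K = Rational(320202575, 240151932) (K = Add(Rational(4, 3), Mul(Rational(1, 6), Pow(Mul(Add(-3506, 2224), Add(19877, 11344)), -1))) = Add(Rational(4, 3), Mul(Rational(1, 6), Pow(Mul(-1282, 31221), -1))) = Add(Rational(4, 3), Mul(Rational(1, 6), Pow(-40025322, -1))) = Add(Rational(4, 3), Mul(Rational(1, 6), Rational(-1, 40025322))) = Add(Rational(4, 3), Rational(-1, 240151932)) = Rational(320202575, 240151932) ≈ 1.3333)
Add(K, Function('E')(Mul(-1, -37))) = Add(Rational(320202575, 240151932), Mul(-1, -37)) = Add(Rational(320202575, 240151932), 37) = Rational(9205824059, 240151932)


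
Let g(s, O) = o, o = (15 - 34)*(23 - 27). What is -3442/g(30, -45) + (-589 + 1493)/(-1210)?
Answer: -1058381/22990 ≈ -46.037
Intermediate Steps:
o = 76 (o = -19*(-4) = 76)
g(s, O) = 76
-3442/g(30, -45) + (-589 + 1493)/(-1210) = -3442/76 + (-589 + 1493)/(-1210) = -3442*1/76 + 904*(-1/1210) = -1721/38 - 452/605 = -1058381/22990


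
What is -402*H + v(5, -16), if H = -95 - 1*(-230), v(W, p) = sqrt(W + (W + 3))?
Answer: -54270 + sqrt(13) ≈ -54266.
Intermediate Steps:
v(W, p) = sqrt(3 + 2*W) (v(W, p) = sqrt(W + (3 + W)) = sqrt(3 + 2*W))
H = 135 (H = -95 + 230 = 135)
-402*H + v(5, -16) = -402*135 + sqrt(3 + 2*5) = -54270 + sqrt(3 + 10) = -54270 + sqrt(13)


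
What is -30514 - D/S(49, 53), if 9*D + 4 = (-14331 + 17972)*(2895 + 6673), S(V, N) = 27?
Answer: -42251986/243 ≈ -1.7388e+5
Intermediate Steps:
D = 34837084/9 (D = -4/9 + ((-14331 + 17972)*(2895 + 6673))/9 = -4/9 + (3641*9568)/9 = -4/9 + (1/9)*34837088 = -4/9 + 34837088/9 = 34837084/9 ≈ 3.8708e+6)
-30514 - D/S(49, 53) = -30514 - 34837084/(9*27) = -30514 - 1*34837084/243 = -30514 - 34837084/243 = -42251986/243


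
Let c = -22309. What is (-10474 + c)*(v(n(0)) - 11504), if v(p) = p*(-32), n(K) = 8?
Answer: 385528080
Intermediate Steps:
v(p) = -32*p
(-10474 + c)*(v(n(0)) - 11504) = (-10474 - 22309)*(-32*8 - 11504) = -32783*(-256 - 11504) = -32783*(-11760) = 385528080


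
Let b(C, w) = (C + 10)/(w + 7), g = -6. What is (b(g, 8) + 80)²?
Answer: 1449616/225 ≈ 6442.7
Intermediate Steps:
b(C, w) = (10 + C)/(7 + w)
(b(g, 8) + 80)² = ((10 - 6)/(7 + 8) + 80)² = (4/15 + 80)² = (1204/15)² = 1449616/225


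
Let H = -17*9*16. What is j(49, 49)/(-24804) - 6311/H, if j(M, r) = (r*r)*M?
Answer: -3651853/1686672 ≈ -2.1651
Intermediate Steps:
j(M, r) = M*r² (j(M, r) = r²*M = M*r²)
H = -2448 (H = -153*16 = -2448)
j(49, 49)/(-24804) - 6311/H = (49*49²)/(-24804) - 6311/(-2448) = (49*2401)*(-1/24804) - 6311*(-1/2448) = 117649*(-1/24804) + 6311/2448 = -117649/24804 + 6311/2448 = -3651853/1686672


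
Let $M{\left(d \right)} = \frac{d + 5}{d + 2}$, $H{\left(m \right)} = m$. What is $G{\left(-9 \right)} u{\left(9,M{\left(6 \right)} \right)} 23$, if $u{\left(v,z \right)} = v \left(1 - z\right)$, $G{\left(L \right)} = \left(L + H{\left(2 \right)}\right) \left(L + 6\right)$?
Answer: $- \frac{13041}{8} \approx -1630.1$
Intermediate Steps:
$G{\left(L \right)} = \left(2 + L\right) \left(6 + L\right)$ ($G{\left(L \right)} = \left(L + 2\right) \left(L + 6\right) = \left(2 + L\right) \left(6 + L\right)$)
$M{\left(d \right)} = \frac{5 + d}{2 + d}$
$G{\left(-9 \right)} u{\left(9,M{\left(6 \right)} \right)} 23 = \left(12 + \left(-9\right)^{2} + 8 \left(-9\right)\right) 9 \left(1 - \frac{5 + 6}{2 + 6}\right) 23 = \left(12 + 81 - 72\right) 9 \left(1 - \frac{1}{8} \cdot 11\right) 23 = 21 \cdot 9 \left(1 - \frac{1}{8} \cdot 11\right) 23 = 21 \cdot 9 \left(1 - \frac{11}{8}\right) 23 = 21 \cdot 9 \left(- \frac{3}{8}\right) 23 = 21 \left(- \frac{27}{8}\right) 23 = \left(- \frac{567}{8}\right) 23 = - \frac{13041}{8}$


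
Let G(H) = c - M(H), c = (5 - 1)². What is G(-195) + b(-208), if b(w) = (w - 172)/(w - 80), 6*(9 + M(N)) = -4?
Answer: 1943/72 ≈ 26.986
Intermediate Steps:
M(N) = -29/3 (M(N) = -9 + (⅙)*(-4) = -9 - ⅔ = -29/3)
c = 16 (c = 4² = 16)
G(H) = 77/3 (G(H) = 16 - 1*(-29/3) = 16 + 29/3 = 77/3)
b(w) = (-172 + w)/(-80 + w)
G(-195) + b(-208) = 77/3 + (-172 - 208)/(-80 - 208) = 77/3 - 380/(-288) = 77/3 - 1/288*(-380) = 77/3 + 95/72 = 1943/72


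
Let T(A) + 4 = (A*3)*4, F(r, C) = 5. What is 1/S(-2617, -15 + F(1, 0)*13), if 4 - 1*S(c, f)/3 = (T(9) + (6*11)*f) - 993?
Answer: -1/7221 ≈ -0.00013848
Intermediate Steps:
T(A) = -4 + 12*A (T(A) = -4 + (A*3)*4 = -4 + (3*A)*4 = -4 + 12*A)
S(c, f) = 2679 - 198*f (S(c, f) = 12 - 3*(((-4 + 12*9) + (6*11)*f) - 993) = 12 - 3*(((-4 + 108) + 66*f) - 993) = 12 - 3*((104 + 66*f) - 993) = 12 - 3*(-889 + 66*f) = 12 + (2667 - 198*f) = 2679 - 198*f)
1/S(-2617, -15 + F(1, 0)*13) = 1/(2679 - 198*(-15 + 5*13)) = 1/(2679 - 198*(-15 + 65)) = 1/(2679 - 198*50) = 1/(2679 - 9900) = 1/(-7221) = -1/7221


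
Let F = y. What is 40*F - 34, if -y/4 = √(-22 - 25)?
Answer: -34 - 160*I*√47 ≈ -34.0 - 1096.9*I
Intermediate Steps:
y = -4*I*√47 (y = -4*√(-22 - 25) = -4*I*√47 ≈ -27.423*I)
F = -4*I*√47 ≈ -27.423*I
40*F - 34 = 40*(-4*I*√47) - 34 = -160*I*√47 - 34 = -34 - 160*I*√47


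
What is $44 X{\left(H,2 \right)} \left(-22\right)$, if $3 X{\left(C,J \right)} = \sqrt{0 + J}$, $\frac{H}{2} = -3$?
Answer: $- \frac{968 \sqrt{2}}{3} \approx -456.32$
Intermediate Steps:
$H = -6$ ($H = 2 \left(-3\right) = -6$)
$X{\left(C,J \right)} = \frac{\sqrt{J}}{3}$ ($X{\left(C,J \right)} = \frac{\sqrt{0 + J}}{3} = \frac{\sqrt{J}}{3}$)
$44 X{\left(H,2 \right)} \left(-22\right) = 44 \frac{\sqrt{2}}{3} \left(-22\right) = \frac{44 \sqrt{2}}{3} \left(-22\right) = - \frac{968 \sqrt{2}}{3}$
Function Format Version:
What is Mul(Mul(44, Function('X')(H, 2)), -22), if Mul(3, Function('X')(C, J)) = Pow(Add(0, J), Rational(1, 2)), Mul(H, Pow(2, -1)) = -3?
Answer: Mul(Rational(-968, 3), Pow(2, Rational(1, 2))) ≈ -456.32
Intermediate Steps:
H = -6 (H = Mul(2, -3) = -6)
Function('X')(C, J) = Mul(Rational(1, 3), Pow(J, Rational(1, 2))) (Function('X')(C, J) = Mul(Rational(1, 3), Pow(Add(0, J), Rational(1, 2))) = Mul(Rational(1, 3), Pow(J, Rational(1, 2))))
Mul(Mul(44, Function('X')(H, 2)), -22) = Mul(Mul(44, Mul(Rational(1, 3), Pow(2, Rational(1, 2)))), -22) = Mul(Mul(Rational(44, 3), Pow(2, Rational(1, 2))), -22) = Mul(Rational(-968, 3), Pow(2, Rational(1, 2)))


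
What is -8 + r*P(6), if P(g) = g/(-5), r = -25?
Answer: 22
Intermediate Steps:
P(g) = -g/5 (P(g) = g*(-⅕) = -g/5)
-8 + r*P(6) = -8 - (-5)*6 = -8 - 25*(-6/5) = -8 + 30 = 22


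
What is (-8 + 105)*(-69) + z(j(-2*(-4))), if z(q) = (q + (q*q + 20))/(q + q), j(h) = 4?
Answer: -6688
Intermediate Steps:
z(q) = (20 + q + q²)/(2*q) (z(q) = (q + (q² + 20))/((2*q)) = (q + (20 + q²))*(1/(2*q)) = (20 + q + q²)*(1/(2*q)) = (20 + q + q²)/(2*q))
(-8 + 105)*(-69) + z(j(-2*(-4))) = (-8 + 105)*(-69) + (½)*(20 + 4*(1 + 4))/4 = 97*(-69) + (½)*(¼)*(20 + 4*5) = -6693 + (½)*(¼)*(20 + 20) = -6693 + (½)*(¼)*40 = -6693 + 5 = -6688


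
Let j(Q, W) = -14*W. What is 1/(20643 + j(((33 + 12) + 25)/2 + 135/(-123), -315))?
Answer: 1/25053 ≈ 3.9915e-5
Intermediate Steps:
1/(20643 + j(((33 + 12) + 25)/2 + 135/(-123), -315)) = 1/(20643 - 14*(-315)) = 1/(20643 + 4410) = 1/25053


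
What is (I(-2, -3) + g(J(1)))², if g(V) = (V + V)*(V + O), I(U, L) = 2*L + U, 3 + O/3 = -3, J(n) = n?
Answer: 1764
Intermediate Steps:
O = -18 (O = -9 + 3*(-3) = -9 - 9 = -18)
I(U, L) = U + 2*L
g(V) = 2*V*(-18 + V) (g(V) = (V + V)*(V - 18) = (2*V)*(-18 + V) = 2*V*(-18 + V))
(I(-2, -3) + g(J(1)))² = ((-2 + 2*(-3)) + 2*1*(-18 + 1))² = ((-2 - 6) + 2*1*(-17))² = (-8 - 34)² = (-42)² = 1764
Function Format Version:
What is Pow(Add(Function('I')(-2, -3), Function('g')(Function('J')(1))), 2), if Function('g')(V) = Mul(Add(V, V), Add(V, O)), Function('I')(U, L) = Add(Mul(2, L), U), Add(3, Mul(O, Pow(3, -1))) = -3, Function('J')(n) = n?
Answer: 1764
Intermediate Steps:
O = -18 (O = Add(-9, Mul(3, -3)) = Add(-9, -9) = -18)
Function('I')(U, L) = Add(U, Mul(2, L))
Function('g')(V) = Mul(2, V, Add(-18, V)) (Function('g')(V) = Mul(Add(V, V), Add(V, -18)) = Mul(Mul(2, V), Add(-18, V)) = Mul(2, V, Add(-18, V)))
Pow(Add(Function('I')(-2, -3), Function('g')(Function('J')(1))), 2) = Pow(Add(Add(-2, Mul(2, -3)), Mul(2, 1, Add(-18, 1))), 2) = Pow(Add(Add(-2, -6), Mul(2, 1, -17)), 2) = Pow(Add(-8, -34), 2) = Pow(-42, 2) = 1764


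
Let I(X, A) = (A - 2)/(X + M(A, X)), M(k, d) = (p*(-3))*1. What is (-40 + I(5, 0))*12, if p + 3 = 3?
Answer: -2424/5 ≈ -484.80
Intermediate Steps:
p = 0 (p = -3 + 3 = 0)
M(k, d) = 0 (M(k, d) = (0*(-3))*1 = 0*1 = 0)
I(X, A) = (-2 + A)/X (I(X, A) = (A - 2)/(X + 0) = (-2 + A)/X)
(-40 + I(5, 0))*12 = (-40 + (-2 + 0)/5)*12 = (-40 + (⅕)*(-2))*12 = (-40 - ⅖)*12 = -202/5*12 = -2424/5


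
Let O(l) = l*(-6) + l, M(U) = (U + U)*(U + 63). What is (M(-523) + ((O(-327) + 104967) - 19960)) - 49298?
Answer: 518504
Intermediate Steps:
M(U) = 2*U*(63 + U) (M(U) = (2*U)*(63 + U) = 2*U*(63 + U))
O(l) = -5*l (O(l) = -6*l + l = -5*l)
(M(-523) + ((O(-327) + 104967) - 19960)) - 49298 = (2*(-523)*(63 - 523) + ((-5*(-327) + 104967) - 19960)) - 49298 = (2*(-523)*(-460) + ((1635 + 104967) - 19960)) - 49298 = (481160 + (106602 - 19960)) - 49298 = (481160 + 86642) - 49298 = 567802 - 49298 = 518504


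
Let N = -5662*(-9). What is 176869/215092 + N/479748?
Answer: 7984433929/8599163068 ≈ 0.92851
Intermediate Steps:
N = 50958
176869/215092 + N/479748 = 176869/215092 + 50958/479748 = 176869*(1/215092) + 50958*(1/479748) = 176869/215092 + 8493/79958 = 7984433929/8599163068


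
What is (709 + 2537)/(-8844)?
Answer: -541/1474 ≈ -0.36703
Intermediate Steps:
(709 + 2537)/(-8844) = 3246*(-1/8844) = -541/1474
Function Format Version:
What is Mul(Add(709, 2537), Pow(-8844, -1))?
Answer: Rational(-541, 1474) ≈ -0.36703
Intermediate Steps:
Mul(Add(709, 2537), Pow(-8844, -1)) = Mul(3246, Rational(-1, 8844)) = Rational(-541, 1474)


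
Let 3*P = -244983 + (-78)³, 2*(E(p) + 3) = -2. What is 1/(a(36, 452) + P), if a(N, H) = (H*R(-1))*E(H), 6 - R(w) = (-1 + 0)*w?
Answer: -1/248885 ≈ -4.0179e-6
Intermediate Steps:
R(w) = 6 + w (R(w) = 6 - (-1 + 0)*w = 6 - (-1)*w = 6 + w)
E(p) = -4 (E(p) = -3 + (½)*(-2) = -3 - 1 = -4)
a(N, H) = -20*H (a(N, H) = (H*(6 - 1))*(-4) = (H*5)*(-4) = (5*H)*(-4) = -20*H)
P = -239845 (P = (-244983 + (-78)³)/3 = (-244983 - 474552)/3 = (⅓)*(-719535) = -239845)
1/(a(36, 452) + P) = 1/(-20*452 - 239845) = 1/(-9040 - 239845) = 1/(-248885) = -1/248885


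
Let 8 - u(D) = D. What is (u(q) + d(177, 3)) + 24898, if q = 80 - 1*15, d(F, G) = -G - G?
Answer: 24835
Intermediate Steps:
d(F, G) = -2*G
q = 65 (q = 80 - 15 = 65)
u(D) = 8 - D
(u(q) + d(177, 3)) + 24898 = ((8 - 1*65) - 2*3) + 24898 = ((8 - 65) - 6) + 24898 = (-57 - 6) + 24898 = -63 + 24898 = 24835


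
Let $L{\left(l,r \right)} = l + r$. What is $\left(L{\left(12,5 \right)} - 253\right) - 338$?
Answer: $-574$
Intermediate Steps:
$\left(L{\left(12,5 \right)} - 253\right) - 338 = \left(\left(12 + 5\right) - 253\right) - 338 = \left(17 - 253\right) - 338 = -236 - 338 = -574$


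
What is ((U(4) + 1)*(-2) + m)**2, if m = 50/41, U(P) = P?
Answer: 129600/1681 ≈ 77.097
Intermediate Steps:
m = 50/41 (m = 50*(1/41) = 50/41 ≈ 1.2195)
((U(4) + 1)*(-2) + m)**2 = ((4 + 1)*(-2) + 50/41)**2 = (5*(-2) + 50/41)**2 = (-10 + 50/41)**2 = (-360/41)**2 = 129600/1681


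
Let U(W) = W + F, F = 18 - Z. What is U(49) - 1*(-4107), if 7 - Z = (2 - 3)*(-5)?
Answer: 4172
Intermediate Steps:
Z = 2 (Z = 7 - (2 - 3)*(-5) = 7 - (-1)*(-5) = 7 - 1*5 = 7 - 5 = 2)
F = 16 (F = 18 - 1*2 = 18 - 2 = 16)
U(W) = 16 + W (U(W) = W + 16 = 16 + W)
U(49) - 1*(-4107) = (16 + 49) - 1*(-4107) = 65 + 4107 = 4172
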